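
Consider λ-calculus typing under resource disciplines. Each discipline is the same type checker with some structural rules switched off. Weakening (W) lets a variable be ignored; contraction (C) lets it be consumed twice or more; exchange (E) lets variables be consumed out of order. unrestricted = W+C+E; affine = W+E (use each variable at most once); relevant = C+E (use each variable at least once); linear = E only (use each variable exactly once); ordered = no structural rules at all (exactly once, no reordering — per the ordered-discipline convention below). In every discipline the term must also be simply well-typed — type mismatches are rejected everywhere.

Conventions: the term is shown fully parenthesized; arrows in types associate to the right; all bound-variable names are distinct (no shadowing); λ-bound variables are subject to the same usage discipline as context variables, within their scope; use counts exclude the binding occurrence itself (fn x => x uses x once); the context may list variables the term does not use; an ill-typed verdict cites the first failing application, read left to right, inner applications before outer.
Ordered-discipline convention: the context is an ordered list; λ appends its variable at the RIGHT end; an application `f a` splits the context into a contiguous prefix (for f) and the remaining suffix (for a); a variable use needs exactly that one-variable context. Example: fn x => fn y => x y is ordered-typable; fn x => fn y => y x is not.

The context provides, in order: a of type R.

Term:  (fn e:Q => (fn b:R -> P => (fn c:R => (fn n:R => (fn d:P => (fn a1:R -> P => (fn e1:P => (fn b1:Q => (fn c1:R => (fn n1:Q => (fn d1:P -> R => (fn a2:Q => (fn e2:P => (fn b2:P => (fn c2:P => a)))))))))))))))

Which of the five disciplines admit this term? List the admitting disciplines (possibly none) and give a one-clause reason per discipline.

accepted by: affine, unrestricted
use counts: a ×1; e (λ-bound) ×0; b (λ-bound) ×0; c (λ-bound) ×0; n (λ-bound) ×0; d (λ-bound) ×0; a1 (λ-bound) ×0; e1 (λ-bound) ×0; b1 (λ-bound) ×0; c1 (λ-bound) ×0; n1 (λ-bound) ×0; d1 (λ-bound) ×0; a2 (λ-bound) ×0; e2 (λ-bound) ×0; b2 (λ-bound) ×0; c2 (λ-bound) ×0
left-to-right use order: a
typing: the term checks, with type Q -> (R -> P) -> R -> R -> P -> (R -> P) -> P -> Q -> R -> Q -> (P -> R) -> Q -> P -> P -> P -> R
ordered: ✗, e, b, c, n, d, a1, e1, b1, c1, n1, d1, a2, e2, b2, c2 left unused
linear: ✗, e, b, c, n, d, a1, e1, b1, c1, n1, d1, a2, e2, b2, c2 left unused
affine: ✓, a, e, b, c, n, d, a1, e1, b1, c1, n1, d1, a2, e2, b2, c2: no repeats, contraction unneeded
relevant: ✗, e, b, c, n, d, a1, e1, b1, c1, n1, d1, a2, e2, b2, c2 left unused
unrestricted: ✓, simply typable at Q -> (R -> P) -> R -> R -> P -> (R -> P) -> P -> Q -> R -> Q -> (P -> R) -> Q -> P -> P -> P -> R; W, C, E all held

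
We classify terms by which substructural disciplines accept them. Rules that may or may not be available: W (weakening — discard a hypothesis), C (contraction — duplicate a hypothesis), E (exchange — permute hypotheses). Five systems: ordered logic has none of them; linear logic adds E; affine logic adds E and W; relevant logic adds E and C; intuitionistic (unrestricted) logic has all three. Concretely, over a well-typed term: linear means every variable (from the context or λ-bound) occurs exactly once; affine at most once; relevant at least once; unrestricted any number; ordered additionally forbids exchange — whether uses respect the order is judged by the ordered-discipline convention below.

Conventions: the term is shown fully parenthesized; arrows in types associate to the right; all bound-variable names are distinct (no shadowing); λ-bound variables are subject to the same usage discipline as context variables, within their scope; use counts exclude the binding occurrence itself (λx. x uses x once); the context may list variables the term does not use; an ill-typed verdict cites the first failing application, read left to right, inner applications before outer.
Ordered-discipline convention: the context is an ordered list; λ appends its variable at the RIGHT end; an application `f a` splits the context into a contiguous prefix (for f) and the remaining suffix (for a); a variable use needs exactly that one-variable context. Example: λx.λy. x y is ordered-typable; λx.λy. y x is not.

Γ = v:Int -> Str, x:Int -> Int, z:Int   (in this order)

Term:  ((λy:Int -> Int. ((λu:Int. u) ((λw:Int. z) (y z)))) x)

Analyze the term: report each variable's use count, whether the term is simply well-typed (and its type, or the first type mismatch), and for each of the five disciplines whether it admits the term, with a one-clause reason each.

use counts: v: 0×, x: 1×, z: 2×, y [bound]: 1×, u [bound]: 1×, w [bound]: 0×
use order (left to right): u, z, y, z, x
typing: ✓ — Int
ordered: ✗, z ×2 used more than once (contraction); unused: v, w — weakening required
linear: ✗, z ×2 used more than once (contraction); unused: v, w — weakening required
affine: ✗, z ×2 used more than once (contraction)
relevant: ✗, unused: v, w — weakening required
unrestricted: ✓, type-checks (Int) and nothing is barred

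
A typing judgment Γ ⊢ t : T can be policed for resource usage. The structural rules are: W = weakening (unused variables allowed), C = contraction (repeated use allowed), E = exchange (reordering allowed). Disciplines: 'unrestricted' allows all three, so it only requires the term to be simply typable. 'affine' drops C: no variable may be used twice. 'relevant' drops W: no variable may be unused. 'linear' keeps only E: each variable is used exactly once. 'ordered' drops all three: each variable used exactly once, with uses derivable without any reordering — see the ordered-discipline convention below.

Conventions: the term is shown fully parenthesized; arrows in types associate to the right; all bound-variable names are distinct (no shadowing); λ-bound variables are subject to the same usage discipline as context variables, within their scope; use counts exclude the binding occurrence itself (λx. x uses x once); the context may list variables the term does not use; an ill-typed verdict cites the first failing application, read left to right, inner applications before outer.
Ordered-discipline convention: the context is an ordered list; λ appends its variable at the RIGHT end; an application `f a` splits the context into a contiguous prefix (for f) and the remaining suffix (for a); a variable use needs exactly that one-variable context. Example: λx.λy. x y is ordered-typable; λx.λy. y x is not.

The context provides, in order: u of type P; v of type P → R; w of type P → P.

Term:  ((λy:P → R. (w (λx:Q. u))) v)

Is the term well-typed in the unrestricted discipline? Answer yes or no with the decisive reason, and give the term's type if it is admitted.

no — the type mismatch rejects it
variable uses: u: 1; v: 1; w: 1; y (bound): 0; x (bound): 0
uses in reading order: w, u, v
typing: ill-typed: argument of type Q → P where P is required
all disciplines: ordered ✗ | linear ✗ | affine ✗ | relevant ✗ | unrestricted ✗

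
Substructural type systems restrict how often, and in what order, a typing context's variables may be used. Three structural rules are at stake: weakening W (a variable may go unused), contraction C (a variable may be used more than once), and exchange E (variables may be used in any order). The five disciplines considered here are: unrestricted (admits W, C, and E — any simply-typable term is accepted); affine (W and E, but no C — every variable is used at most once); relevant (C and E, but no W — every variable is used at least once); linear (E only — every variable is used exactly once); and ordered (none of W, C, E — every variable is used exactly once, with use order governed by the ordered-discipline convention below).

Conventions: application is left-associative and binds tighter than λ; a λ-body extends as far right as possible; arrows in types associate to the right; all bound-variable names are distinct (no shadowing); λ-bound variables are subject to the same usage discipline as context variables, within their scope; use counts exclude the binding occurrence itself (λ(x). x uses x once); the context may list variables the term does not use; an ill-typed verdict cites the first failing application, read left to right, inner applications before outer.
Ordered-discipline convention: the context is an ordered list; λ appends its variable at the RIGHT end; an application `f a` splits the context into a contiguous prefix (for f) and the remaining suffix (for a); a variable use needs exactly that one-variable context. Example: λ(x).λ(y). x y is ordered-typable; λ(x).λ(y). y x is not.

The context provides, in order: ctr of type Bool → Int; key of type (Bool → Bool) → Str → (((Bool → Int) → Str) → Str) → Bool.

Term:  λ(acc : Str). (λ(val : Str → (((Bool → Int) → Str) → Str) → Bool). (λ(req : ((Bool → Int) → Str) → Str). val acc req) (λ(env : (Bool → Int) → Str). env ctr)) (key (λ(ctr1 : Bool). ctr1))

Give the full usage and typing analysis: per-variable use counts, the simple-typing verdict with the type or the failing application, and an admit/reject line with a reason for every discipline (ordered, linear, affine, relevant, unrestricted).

variable uses: ctr ×1, key ×1, acc [bound] ×1, val [bound] ×1, req [bound] ×1, env [bound] ×1, ctr1 [bound] ×1
use order (left to right): val, acc, req, env, ctr, key, ctr1
typing: ✓ — Str → Bool
ordered: ✗ — needs exchange: uses follow val, acc, req, env, ctr, key, ctr1
linear: ✓ — exactly-once usage across ctr, key, acc, val, req, env, ctr1
affine: ✓ — ctr, key, acc, val, req, env, ctr1: no repeats, contraction unneeded
relevant: ✓ — ctr, key, acc, val, req, env, ctr1: all used, weakening unneeded
unrestricted: ✓ — simply typable at Str → Bool; W, C, E all held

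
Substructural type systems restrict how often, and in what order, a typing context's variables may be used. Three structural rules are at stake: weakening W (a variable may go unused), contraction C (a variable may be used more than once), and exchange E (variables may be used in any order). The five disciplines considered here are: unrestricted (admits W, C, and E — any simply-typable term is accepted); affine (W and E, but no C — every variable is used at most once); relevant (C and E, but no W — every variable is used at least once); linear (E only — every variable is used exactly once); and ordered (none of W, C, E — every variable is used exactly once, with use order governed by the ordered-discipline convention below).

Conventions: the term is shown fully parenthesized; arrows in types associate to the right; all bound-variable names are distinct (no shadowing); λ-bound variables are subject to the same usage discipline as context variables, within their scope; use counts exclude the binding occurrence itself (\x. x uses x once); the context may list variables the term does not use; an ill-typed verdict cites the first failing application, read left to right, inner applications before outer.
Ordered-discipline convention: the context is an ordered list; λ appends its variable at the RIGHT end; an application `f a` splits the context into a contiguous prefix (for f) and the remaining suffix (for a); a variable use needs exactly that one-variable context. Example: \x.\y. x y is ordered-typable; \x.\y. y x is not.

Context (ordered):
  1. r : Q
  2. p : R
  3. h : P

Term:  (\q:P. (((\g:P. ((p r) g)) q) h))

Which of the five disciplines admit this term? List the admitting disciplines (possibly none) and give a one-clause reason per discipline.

admitting disciplines: none
variable uses: r ×1; p ×1; h ×1; q (bound) ×1; g (bound) ×1
uses in reading order: p, r, g, q, h
typing: ill-typed: non-arrow in function slot: R
ordered: ✗ — a type mismatch blocks all five
linear: ✗ — the type mismatch rejects it
affine: ✗ — not simply typable
relevant: ✗ — fails simple typing
unrestricted: ✗ — a type mismatch blocks all five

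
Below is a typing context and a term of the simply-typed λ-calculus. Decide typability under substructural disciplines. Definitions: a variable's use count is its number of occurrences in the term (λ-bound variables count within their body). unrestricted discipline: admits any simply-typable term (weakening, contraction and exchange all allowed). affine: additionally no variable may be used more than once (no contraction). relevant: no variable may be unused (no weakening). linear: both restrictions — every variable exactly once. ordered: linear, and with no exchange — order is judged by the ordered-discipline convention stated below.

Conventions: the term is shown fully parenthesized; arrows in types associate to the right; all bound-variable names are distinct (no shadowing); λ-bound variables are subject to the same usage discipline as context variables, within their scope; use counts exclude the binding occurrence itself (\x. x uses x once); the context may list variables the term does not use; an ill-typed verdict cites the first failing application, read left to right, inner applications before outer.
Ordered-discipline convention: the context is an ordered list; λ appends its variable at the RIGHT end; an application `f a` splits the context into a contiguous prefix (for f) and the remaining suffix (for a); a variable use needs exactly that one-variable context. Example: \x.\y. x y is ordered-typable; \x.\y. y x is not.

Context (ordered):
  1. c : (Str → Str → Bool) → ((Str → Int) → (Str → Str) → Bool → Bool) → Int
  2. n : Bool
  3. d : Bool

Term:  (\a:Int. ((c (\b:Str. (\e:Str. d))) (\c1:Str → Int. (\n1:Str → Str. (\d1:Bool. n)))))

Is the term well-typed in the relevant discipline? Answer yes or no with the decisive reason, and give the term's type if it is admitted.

no — a, b, e, c1, n1, d1 left unused
variable uses: c ×1, n ×1, d ×1, a [bound] ×0, b [bound] ×0, e [bound] ×0, c1 [bound] ×0, n1 [bound] ×0, d1 [bound] ×0
order of uses: c, d, n
typing: well-typed — term : Int → Int
summary: ordered ✗ | linear ✗ | affine ✓ | relevant ✗ | unrestricted ✓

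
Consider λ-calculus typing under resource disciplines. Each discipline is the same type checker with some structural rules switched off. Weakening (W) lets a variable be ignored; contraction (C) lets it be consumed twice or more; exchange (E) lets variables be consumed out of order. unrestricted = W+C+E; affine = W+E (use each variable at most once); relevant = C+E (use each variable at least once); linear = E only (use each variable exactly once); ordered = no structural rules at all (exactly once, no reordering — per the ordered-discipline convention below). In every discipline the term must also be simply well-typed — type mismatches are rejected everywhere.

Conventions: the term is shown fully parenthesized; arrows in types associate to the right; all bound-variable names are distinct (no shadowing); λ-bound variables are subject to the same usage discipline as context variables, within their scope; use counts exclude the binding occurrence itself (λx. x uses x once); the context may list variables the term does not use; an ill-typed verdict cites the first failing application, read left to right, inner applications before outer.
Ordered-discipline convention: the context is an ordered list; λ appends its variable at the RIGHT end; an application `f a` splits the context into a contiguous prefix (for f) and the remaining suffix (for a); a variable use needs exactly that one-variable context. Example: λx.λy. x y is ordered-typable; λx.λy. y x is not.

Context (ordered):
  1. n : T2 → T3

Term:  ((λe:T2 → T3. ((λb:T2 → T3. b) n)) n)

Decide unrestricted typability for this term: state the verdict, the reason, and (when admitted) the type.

yes — typability at T2 → T3 is all that's needed; term : T2 → T3
use counts: n: 2×; e [bound]: 0×; b [bound]: 1×
uses in reading order: b, n, n
typing: well-typed — term : T2 → T3
all disciplines: ordered ✗ · linear ✗ · affine ✗ · relevant ✗ · unrestricted ✓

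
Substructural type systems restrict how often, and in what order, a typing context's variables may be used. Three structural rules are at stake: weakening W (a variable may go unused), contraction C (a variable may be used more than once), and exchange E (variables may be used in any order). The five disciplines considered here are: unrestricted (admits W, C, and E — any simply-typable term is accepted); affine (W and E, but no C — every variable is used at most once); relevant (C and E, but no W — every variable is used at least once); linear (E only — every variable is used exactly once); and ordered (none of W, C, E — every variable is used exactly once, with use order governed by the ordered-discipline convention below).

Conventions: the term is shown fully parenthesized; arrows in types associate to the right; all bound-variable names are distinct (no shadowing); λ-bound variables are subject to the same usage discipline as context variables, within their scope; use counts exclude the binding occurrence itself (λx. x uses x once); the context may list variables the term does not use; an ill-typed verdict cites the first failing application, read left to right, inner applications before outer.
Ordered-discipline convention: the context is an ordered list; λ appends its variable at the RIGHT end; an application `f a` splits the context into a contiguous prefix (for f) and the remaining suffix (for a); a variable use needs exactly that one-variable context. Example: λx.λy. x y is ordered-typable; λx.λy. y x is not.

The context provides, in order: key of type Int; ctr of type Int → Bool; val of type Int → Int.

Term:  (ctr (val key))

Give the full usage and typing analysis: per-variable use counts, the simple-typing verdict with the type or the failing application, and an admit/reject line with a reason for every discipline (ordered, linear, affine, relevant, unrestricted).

variable uses: key ×1, ctr ×1, val ×1
order of uses: ctr, val, key
typing: ✓ — Bool
ordered: ✗ — use order ctr, val, key needs exchange
linear: ✓ — key, ctr, val: one use apiece
affine: ✓ — at most one use each (key, ctr, val)
relevant: ✓ — key, ctr, val: all used, weakening unneeded
unrestricted: ✓ — type-checks (Bool) and nothing is barred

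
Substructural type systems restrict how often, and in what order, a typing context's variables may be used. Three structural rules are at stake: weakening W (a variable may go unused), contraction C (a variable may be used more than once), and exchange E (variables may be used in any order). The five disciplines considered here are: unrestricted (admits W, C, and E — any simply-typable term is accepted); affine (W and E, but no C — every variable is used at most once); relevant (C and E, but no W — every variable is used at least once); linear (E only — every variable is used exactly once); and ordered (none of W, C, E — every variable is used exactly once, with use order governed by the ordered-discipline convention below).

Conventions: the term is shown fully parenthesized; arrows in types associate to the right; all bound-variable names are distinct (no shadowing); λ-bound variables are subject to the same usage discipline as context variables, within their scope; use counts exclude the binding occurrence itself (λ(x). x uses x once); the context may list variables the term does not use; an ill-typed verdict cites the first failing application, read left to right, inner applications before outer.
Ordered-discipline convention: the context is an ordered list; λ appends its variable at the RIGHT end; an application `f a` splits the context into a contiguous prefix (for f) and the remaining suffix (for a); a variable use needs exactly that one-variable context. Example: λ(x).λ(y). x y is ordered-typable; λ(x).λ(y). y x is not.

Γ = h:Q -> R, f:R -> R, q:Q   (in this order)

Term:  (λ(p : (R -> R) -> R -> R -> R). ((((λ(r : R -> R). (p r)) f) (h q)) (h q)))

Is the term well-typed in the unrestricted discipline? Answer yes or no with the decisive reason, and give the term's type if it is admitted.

yes — well-typed at ((R -> R) -> R -> R -> R) -> R; no restrictions here; term : ((R -> R) -> R -> R -> R) -> R
usage: h=2, f=1, q=2, p [bound]=1, r [bound]=1
left-to-right use order: p, r, f, h, q, h, q
typing: ✓ — ((R -> R) -> R -> R -> R) -> R
summary: ordered ✗, linear ✗, affine ✗, relevant ✓, unrestricted ✓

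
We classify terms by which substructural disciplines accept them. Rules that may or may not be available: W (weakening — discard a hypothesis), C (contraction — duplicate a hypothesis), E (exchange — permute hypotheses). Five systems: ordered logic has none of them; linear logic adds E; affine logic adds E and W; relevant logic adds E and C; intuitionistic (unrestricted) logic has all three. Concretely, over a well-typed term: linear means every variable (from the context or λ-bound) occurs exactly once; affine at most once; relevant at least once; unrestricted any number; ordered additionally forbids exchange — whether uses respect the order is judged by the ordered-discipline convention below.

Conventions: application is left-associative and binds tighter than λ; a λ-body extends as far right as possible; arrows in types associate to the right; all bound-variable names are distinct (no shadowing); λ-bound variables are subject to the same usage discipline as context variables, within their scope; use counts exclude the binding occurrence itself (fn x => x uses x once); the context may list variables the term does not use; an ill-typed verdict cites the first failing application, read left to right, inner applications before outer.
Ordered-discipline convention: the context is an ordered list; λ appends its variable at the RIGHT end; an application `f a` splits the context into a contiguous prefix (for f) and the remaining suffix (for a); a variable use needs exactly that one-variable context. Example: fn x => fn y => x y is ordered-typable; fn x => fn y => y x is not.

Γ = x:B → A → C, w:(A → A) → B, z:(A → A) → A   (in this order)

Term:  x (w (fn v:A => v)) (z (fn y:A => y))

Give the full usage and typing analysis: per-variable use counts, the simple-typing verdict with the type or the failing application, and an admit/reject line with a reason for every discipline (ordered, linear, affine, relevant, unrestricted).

counts: x ×1, w ×1, z ×1, v [bound] ×1, y [bound] ×1
order of uses: x, w, v, z, y
typing: ✓ — C
ordered ✓ (x, w, z, v, y once each; derivable with no W/C/E)
linear ✓ (exactly-once usage across x, w, z, v, y)
affine ✓ (x, w, z, v, y: no repeats, contraction unneeded)
relevant ✓ (every one of x, w, z, v, y appears)
unrestricted ✓ (typability at C is all that's needed)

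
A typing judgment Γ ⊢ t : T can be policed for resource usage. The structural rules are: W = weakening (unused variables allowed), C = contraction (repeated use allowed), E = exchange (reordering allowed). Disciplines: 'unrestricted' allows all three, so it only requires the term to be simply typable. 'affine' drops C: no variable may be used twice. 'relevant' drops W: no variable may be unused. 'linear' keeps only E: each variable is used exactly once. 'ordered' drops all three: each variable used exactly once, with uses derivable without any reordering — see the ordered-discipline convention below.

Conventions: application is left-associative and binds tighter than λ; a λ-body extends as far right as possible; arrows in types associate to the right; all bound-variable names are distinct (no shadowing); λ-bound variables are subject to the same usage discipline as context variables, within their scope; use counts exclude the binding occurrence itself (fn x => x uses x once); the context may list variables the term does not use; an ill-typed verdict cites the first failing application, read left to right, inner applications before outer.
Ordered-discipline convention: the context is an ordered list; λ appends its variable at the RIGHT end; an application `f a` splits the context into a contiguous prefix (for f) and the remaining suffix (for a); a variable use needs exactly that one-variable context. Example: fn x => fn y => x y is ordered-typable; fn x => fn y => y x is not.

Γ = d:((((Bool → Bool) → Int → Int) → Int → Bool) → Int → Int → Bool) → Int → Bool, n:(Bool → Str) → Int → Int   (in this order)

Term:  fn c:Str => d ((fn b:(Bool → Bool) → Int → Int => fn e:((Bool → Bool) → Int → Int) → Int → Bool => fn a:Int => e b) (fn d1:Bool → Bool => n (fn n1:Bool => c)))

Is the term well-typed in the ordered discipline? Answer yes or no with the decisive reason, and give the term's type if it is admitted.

no — a, d1, n1 left unused
use counts: d: 1×, n: 1×, c [bound]: 1×, b [bound]: 1×, e [bound]: 1×, a [bound]: 0×, d1 [bound]: 0×, n1 [bound]: 0×
use order (left to right): d, e, b, n, c
typing: well-typed — term : Str → Int → Bool
across the five disciplines: ordered ✗ | linear ✗ | affine ✓ | relevant ✗ | unrestricted ✓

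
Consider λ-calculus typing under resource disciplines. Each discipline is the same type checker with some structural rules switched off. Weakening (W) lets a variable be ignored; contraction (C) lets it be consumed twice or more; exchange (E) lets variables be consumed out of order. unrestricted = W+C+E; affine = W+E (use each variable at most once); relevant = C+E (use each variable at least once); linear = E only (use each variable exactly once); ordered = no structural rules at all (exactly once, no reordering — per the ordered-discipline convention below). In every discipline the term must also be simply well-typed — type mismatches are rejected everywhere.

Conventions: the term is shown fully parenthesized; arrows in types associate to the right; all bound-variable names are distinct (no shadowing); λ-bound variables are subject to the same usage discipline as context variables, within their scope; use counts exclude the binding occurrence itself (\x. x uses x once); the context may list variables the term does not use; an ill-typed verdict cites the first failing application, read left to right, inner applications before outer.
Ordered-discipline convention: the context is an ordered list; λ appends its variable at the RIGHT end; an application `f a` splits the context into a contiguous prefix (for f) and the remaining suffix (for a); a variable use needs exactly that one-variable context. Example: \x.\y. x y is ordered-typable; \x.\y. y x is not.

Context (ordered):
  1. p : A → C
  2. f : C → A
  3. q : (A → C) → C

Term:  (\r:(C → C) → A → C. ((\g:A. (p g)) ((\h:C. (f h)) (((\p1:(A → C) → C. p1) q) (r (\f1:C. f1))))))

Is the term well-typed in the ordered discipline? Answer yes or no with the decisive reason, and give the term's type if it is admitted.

yes — one use each (p, f, q, r, g, h, p1, f1); ordered split holds; term : ((C → C) → A → C) → C
usage: p: 1, f: 1, q: 1, r (λ-bound): 1, g (λ-bound): 1, h (λ-bound): 1, p1 (λ-bound): 1, f1 (λ-bound): 1
uses in reading order: p, g, f, h, p1, q, r, f1
typing: the term checks, with type ((C → C) → A → C) → C
summary: ordered ✓ | linear ✓ | affine ✓ | relevant ✓ | unrestricted ✓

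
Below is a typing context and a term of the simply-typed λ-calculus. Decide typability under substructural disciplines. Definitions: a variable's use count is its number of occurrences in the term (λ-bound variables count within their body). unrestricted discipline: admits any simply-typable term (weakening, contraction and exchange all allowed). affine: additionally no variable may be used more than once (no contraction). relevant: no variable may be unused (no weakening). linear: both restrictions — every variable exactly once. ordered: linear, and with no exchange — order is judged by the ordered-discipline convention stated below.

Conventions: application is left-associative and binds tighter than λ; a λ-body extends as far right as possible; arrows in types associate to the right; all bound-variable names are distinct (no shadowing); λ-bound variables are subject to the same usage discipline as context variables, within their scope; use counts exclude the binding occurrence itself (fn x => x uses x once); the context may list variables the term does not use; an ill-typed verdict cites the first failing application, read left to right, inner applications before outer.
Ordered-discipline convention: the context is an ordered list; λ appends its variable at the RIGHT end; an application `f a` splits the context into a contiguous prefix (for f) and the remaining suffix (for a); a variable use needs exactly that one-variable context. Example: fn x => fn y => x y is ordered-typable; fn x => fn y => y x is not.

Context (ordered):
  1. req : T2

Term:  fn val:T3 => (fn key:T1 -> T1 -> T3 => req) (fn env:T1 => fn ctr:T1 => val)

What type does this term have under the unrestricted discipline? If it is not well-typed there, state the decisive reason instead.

term : T3 -> T2
variable uses: req=1; val (λ-bound)=1; key (λ-bound)=0; env (λ-bound)=0; ctr (λ-bound)=0
left-to-right use order: req, val
typing: ✓ — T3 -> T2
summary: ordered ✗; linear ✗; affine ✓; relevant ✗; unrestricted ✓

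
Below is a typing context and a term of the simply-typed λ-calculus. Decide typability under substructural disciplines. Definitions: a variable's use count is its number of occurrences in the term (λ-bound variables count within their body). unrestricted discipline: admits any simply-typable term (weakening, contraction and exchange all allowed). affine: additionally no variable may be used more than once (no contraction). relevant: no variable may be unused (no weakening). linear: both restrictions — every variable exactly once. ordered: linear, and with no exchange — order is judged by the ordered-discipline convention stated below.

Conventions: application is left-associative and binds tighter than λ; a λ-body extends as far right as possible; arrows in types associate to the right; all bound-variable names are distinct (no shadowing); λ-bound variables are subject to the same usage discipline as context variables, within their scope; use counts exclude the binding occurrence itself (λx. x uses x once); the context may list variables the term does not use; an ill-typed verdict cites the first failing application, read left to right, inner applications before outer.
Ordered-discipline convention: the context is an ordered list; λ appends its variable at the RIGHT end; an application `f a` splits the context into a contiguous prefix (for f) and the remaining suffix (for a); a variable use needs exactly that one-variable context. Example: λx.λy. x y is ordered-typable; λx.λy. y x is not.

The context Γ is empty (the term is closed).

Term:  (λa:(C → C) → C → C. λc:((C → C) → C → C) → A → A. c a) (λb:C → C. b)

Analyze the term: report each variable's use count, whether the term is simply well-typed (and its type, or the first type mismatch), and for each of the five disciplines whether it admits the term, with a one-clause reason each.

usage: a [bound]: 1, c [bound]: 1, b [bound]: 1
use order (left to right): c, a, b
typing: the term checks, with type (((C → C) → C → C) → A → A) → A → A
ordered ✗ (use order c, a, b needs exchange)
linear ✓ (each of a, c, b used exactly once)
affine ✓ (no duplicate uses among a, c, b)
relevant ✓ (a, c, b: all used, weakening unneeded)
unrestricted ✓ (typability at (((C → C) → C → C) → A → A) → A → A is all that's needed)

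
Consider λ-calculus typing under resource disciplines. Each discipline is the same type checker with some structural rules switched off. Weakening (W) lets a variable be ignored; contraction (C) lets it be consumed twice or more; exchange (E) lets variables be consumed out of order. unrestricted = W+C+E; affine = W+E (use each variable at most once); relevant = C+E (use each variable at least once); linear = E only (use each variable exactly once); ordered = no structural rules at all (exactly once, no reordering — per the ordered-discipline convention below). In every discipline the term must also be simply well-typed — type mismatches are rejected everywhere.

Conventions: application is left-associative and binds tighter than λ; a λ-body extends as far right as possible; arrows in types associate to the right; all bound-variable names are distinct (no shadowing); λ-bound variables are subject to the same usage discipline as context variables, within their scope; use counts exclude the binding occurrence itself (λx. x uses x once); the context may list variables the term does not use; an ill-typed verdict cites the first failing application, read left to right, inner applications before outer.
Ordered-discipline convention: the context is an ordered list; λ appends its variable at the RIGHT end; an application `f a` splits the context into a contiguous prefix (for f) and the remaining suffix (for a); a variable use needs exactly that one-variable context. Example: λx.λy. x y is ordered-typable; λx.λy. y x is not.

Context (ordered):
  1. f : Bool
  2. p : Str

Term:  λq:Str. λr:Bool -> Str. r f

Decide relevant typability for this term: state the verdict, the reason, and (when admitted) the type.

no — needs weakening: p, q unused
variable uses: f: 1; p: 0; q (λ-bound): 0; r (λ-bound): 1
left-to-right use order: r, f
typing: well-typed at Str -> (Bool -> Str) -> Str
per-discipline verdicts: ordered ✗ · linear ✗ · affine ✓ · relevant ✗ · unrestricted ✓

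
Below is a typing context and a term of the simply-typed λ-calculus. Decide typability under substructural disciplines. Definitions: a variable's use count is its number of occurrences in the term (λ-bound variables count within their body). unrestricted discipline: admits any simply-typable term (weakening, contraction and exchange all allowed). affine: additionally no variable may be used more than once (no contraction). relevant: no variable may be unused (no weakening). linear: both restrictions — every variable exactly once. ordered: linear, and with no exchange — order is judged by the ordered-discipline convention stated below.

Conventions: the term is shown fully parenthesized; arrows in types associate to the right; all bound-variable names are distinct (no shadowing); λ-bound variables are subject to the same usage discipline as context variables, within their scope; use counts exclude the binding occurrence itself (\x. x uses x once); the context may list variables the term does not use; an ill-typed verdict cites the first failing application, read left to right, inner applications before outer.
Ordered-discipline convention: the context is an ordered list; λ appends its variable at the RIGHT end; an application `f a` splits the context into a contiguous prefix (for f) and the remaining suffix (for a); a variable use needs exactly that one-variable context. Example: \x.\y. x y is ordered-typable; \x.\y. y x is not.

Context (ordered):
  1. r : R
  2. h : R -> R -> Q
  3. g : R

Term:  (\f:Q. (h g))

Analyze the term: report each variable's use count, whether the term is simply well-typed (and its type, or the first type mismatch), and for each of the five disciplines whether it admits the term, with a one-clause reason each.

counts: r=0, h=1, g=1, f (λ-bound)=0
use order (left to right): h, g
typing: well-typed — term : Q -> R -> Q
ordered: ✗ — r, f left unused
linear: ✗ — r, f left unused
affine: ✓ — at most one use each (r, h, g, f)
relevant: ✗ — r, f left unused
unrestricted: ✓ — typability at Q -> R -> Q is all that's needed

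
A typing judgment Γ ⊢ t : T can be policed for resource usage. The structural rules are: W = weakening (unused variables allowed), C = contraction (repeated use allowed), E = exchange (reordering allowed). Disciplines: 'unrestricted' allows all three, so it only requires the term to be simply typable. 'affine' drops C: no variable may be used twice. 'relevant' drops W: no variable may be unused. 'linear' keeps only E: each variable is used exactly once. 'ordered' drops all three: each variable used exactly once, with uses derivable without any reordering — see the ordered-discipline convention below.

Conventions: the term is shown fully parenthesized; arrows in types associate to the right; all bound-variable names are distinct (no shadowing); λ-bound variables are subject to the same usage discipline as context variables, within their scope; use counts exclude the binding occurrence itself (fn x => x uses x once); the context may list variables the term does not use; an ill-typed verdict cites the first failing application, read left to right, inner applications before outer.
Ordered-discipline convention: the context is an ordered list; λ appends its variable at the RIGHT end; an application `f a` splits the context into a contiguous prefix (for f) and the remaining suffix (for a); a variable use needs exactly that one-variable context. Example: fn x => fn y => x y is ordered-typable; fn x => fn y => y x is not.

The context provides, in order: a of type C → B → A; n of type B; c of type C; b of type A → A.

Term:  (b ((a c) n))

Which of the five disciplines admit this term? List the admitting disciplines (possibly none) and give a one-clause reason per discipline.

admitted in: linear, affine, relevant, unrestricted
counts: a ×1, n ×1, c ×1, b ×1
use order (left to right): b, a, c, n
typing: well-typed — term : A
ordered: ✗, no ordered split (uses run b, a, c, n)
linear: ✓, each of a, n, c, b used exactly once
affine: ✓, at most one use each (a, n, c, b)
relevant: ✓, every one of a, n, c, b appears
unrestricted: ✓, simply typable at A; W, C, E all held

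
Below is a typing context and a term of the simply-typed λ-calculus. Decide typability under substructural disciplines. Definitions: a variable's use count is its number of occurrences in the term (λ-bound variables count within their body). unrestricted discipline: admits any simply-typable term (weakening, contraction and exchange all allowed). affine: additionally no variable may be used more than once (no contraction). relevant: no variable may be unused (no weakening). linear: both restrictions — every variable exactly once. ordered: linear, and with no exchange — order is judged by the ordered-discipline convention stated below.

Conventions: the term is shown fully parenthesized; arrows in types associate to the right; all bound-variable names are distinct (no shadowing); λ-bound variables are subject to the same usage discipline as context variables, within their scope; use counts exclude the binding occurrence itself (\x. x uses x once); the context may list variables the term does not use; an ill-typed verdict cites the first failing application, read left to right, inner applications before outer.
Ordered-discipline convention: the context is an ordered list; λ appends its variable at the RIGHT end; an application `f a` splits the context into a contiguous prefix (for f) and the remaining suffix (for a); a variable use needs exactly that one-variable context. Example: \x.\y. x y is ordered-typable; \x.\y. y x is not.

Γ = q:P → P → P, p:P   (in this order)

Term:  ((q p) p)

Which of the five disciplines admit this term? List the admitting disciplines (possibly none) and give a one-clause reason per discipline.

admitted in: relevant, unrestricted
use counts: q=1; p=2
left-to-right use order: q, p, p
typing: well-typed at P
ordered: ✗, repeated use of p ×2
linear: ✗, repeated use of p ×2
affine: ✗, repeated use of p ×2
relevant: ✓, none of q, p goes unused
unrestricted: ✓, typability at P is all that's needed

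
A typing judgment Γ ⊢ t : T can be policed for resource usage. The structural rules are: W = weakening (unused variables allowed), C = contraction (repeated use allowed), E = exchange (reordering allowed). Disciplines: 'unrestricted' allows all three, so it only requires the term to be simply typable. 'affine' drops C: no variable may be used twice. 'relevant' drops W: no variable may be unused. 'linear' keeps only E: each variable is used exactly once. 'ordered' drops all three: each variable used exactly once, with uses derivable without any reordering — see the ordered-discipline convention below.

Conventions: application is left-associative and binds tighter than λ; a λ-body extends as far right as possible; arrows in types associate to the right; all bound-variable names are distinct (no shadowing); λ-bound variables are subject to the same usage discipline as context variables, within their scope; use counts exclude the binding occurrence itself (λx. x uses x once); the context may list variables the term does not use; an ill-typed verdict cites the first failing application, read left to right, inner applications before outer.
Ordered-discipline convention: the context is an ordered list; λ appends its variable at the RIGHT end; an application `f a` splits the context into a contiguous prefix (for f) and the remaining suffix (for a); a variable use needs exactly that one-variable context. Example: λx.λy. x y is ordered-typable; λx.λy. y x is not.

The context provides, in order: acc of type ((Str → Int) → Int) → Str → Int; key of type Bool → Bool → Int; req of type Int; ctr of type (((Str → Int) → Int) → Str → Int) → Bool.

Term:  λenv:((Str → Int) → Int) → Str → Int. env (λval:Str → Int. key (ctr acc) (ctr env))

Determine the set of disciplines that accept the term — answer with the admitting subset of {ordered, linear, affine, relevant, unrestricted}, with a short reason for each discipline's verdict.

admitted in: unrestricted
counts: acc: 1; key: 1; req: 0; ctr: 2; env (bound): 2; val (bound): 0
use order (left to right): env, key, ctr, acc, ctr, env
typing: ✓ — (((Str → Int) → Int) → Str → Int) → Str → Int
ordered ✗ (needs contraction — ctr ×2, env ×2; unused: req, val — weakening required)
linear ✗ (needs contraction — ctr ×2, env ×2; unused: req, val — weakening required)
affine ✗ (needs contraction — ctr ×2, env ×2)
relevant ✗ (unused: req, val — weakening required)
unrestricted ✓ (simply typable at (((Str → Int) → Int) → Str → Int) → Str → Int; W, C, E all held)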